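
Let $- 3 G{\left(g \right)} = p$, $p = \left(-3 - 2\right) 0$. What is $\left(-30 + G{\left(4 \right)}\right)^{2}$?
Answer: $900$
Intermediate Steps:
$p = 0$ ($p = \left(-5\right) 0 = 0$)
$G{\left(g \right)} = 0$ ($G{\left(g \right)} = \left(- \frac{1}{3}\right) 0 = 0$)
$\left(-30 + G{\left(4 \right)}\right)^{2} = \left(-30 + 0\right)^{2} = \left(-30\right)^{2} = 900$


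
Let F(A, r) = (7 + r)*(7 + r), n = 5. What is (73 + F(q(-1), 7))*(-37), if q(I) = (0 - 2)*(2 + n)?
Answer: -9953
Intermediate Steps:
q(I) = -14 (q(I) = (0 - 2)*(2 + 5) = -2*7 = -14)
F(A, r) = (7 + r)**2
(73 + F(q(-1), 7))*(-37) = (73 + (7 + 7)**2)*(-37) = (73 + 14**2)*(-37) = (73 + 196)*(-37) = 269*(-37) = -9953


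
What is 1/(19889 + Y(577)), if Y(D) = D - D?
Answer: 1/19889 ≈ 5.0279e-5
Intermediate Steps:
Y(D) = 0
1/(19889 + Y(577)) = 1/(19889 + 0) = 1/19889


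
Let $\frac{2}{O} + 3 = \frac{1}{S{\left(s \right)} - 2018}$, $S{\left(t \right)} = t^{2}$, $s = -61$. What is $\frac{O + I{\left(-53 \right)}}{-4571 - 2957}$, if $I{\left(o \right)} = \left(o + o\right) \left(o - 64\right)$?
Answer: $- \frac{31673005}{19226512} \approx -1.6474$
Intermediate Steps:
$O = - \frac{1703}{2554}$ ($O = \frac{2}{-3 + \frac{1}{\left(-61\right)^{2} - 2018}} = \frac{2}{-3 + \frac{1}{3721 - 2018}} = \frac{2}{-3 + \frac{1}{1703}} = \frac{2}{- \frac{5108}{1703}} = 2 \left(- \frac{1703}{5108}\right) = - \frac{1703}{2554} \approx -0.6668$)
$I{\left(o \right)} = 2 o \left(-64 + o\right)$
$\frac{O + I{\left(-53 \right)}}{-4571 - 2957} = \frac{- \frac{1703}{2554} + 2 \left(-53\right) \left(-64 - 53\right)}{-4571 - 2957} = \frac{- \frac{1703}{2554} + 2 \left(-53\right) \left(-117\right)}{-7528} = \left(- \frac{1703}{2554} + 12402\right) \left(- \frac{1}{7528}\right) = \frac{31673005}{2554} \left(- \frac{1}{7528}\right) = - \frac{31673005}{19226512}$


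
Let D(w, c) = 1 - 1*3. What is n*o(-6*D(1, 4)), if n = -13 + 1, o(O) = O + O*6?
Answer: -1008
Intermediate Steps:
D(w, c) = -2 (D(w, c) = 1 - 3 = -2)
o(O) = 7*O (o(O) = O + 6*O = 7*O)
n = -12
n*o(-6*D(1, 4)) = -84*(-6*(-2)) = -84*12 = -12*84 = -1008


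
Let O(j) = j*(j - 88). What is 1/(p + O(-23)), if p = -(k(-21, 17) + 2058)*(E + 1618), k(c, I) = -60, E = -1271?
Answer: -1/690753 ≈ -1.4477e-6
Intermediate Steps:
O(j) = j*(-88 + j)
p = -693306 (p = -(-60 + 2058)*(-1271 + 1618) = -1998*347 = -1*693306 = -693306)
1/(p + O(-23)) = 1/(-693306 - 23*(-88 - 23)) = 1/(-693306 - 23*(-111)) = 1/(-693306 + 2553) = 1/(-690753) = -1/690753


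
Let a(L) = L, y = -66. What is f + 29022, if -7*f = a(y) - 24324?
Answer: 227544/7 ≈ 32506.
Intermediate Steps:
f = 24390/7 (f = -(-66 - 24324)/7 = -⅐*(-24390) = 24390/7 ≈ 3484.3)
f + 29022 = 24390/7 + 29022 = 227544/7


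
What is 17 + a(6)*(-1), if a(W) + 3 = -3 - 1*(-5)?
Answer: 18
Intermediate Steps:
a(W) = -1 (a(W) = -3 + (-3 - 1*(-5)) = -3 + (-3 + 5) = -3 + 2 = -1)
17 + a(6)*(-1) = 17 - 1*(-1) = 17 + 1 = 18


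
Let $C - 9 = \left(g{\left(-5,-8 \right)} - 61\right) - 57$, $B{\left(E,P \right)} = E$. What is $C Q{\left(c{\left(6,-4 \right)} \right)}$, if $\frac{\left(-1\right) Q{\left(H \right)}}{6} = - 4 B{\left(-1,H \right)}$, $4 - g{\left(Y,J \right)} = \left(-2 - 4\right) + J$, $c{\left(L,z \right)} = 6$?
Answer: $2184$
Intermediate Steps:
$g{\left(Y,J \right)} = 10 - J$ ($g{\left(Y,J \right)} = 4 - \left(\left(-2 - 4\right) + J\right) = 4 - \left(-6 + J\right) = 10 - J$)
$Q{\left(H \right)} = -24$ ($Q{\left(H \right)} = - 6 \left(\left(-4\right) \left(-1\right)\right) = \left(-6\right) 4 = -24$)
$C = -91$ ($C = 9 + \left(\left(\left(10 - -8\right) - 61\right) - 57\right) = 9 + \left(\left(\left(10 + 8\right) - 61\right) - 57\right) = 9 + \left(\left(18 - 61\right) - 57\right) = 9 - 100 = -91$)
$C Q{\left(c{\left(6,-4 \right)} \right)} = \left(-91\right) \left(-24\right) = 2184$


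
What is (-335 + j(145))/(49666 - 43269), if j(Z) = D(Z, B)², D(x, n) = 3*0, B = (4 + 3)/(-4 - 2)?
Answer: -335/6397 ≈ -0.052368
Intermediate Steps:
B = -7/6 (B = 7/(-6) = 7*(-⅙) = -7/6 ≈ -1.1667)
D(x, n) = 0
j(Z) = 0 (j(Z) = 0² = 0)
(-335 + j(145))/(49666 - 43269) = (-335 + 0)/(49666 - 43269) = -335/6397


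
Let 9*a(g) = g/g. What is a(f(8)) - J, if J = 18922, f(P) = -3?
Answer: -170297/9 ≈ -18922.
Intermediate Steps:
a(g) = ⅑ (a(g) = (g/g)/9 = (⅑)*1 = ⅑)
a(f(8)) - J = ⅑ - 1*18922 = ⅑ - 18922 = -170297/9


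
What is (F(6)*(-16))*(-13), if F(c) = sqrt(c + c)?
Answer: 416*sqrt(3) ≈ 720.53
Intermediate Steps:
F(c) = sqrt(2)*sqrt(c) (F(c) = sqrt(2*c) = sqrt(2)*sqrt(c))
(F(6)*(-16))*(-13) = ((sqrt(2)*sqrt(6))*(-16))*(-13) = ((2*sqrt(3))*(-16))*(-13) = -32*sqrt(3)*(-13) = 416*sqrt(3)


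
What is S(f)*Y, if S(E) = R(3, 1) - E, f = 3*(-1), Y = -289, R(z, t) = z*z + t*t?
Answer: -3757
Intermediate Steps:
R(z, t) = t² + z² (R(z, t) = z² + t² = t² + z²)
f = -3
S(E) = 10 - E (S(E) = (1² + 3²) - E = (1 + 9) - E = 10 - E)
S(f)*Y = (10 - 1*(-3))*(-289) = (10 + 3)*(-289) = 13*(-289) = -3757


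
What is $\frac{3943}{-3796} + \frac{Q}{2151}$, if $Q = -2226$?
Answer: $- \frac{5643763}{2721732} \approx -2.0736$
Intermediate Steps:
$\frac{3943}{-3796} + \frac{Q}{2151} = \frac{3943}{-3796} - \frac{2226}{2151} = 3943 \left(- \frac{1}{3796}\right) - \frac{742}{717} = - \frac{3943}{3796} - \frac{742}{717} = - \frac{5643763}{2721732}$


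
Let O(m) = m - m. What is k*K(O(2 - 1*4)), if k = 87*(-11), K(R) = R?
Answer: 0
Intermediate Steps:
O(m) = 0
k = -957
k*K(O(2 - 1*4)) = -957*0 = 0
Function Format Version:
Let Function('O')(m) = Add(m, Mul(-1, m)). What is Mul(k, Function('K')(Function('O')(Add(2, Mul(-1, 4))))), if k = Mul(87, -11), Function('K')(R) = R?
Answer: 0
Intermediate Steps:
Function('O')(m) = 0
k = -957
Mul(k, Function('K')(Function('O')(Add(2, Mul(-1, 4))))) = Mul(-957, 0) = 0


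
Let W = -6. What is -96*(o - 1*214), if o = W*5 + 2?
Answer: 23232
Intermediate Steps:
o = -28 (o = -6*5 + 2 = -30 + 2 = -28)
-96*(o - 1*214) = -96*(-28 - 1*214) = -96*(-28 - 214) = -96*(-242) = 23232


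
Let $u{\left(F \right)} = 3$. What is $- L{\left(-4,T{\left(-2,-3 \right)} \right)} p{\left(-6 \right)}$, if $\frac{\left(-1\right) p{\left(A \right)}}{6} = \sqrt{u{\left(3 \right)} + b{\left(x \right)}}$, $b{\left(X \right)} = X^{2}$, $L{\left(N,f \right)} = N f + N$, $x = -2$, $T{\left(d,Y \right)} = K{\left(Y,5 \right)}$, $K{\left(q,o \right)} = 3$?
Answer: $- 96 \sqrt{7} \approx -253.99$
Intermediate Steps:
$T{\left(d,Y \right)} = 3$
$L{\left(N,f \right)} = N + N f$
$p{\left(A \right)} = - 6 \sqrt{7}$ ($p{\left(A \right)} = - 6 \sqrt{3 + \left(-2\right)^{2}} = - 6 \sqrt{3 + 4} = - 6 \sqrt{7}$)
$- L{\left(-4,T{\left(-2,-3 \right)} \right)} p{\left(-6 \right)} = - \left(-4\right) \left(1 + 3\right) \left(- 6 \sqrt{7}\right) = - \left(-4\right) 4 \left(- 6 \sqrt{7}\right) = \left(-1\right) \left(-16\right) \left(- 6 \sqrt{7}\right) = 16 \left(- 6 \sqrt{7}\right) = - 96 \sqrt{7}$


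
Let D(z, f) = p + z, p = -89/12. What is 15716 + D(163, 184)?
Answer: 190459/12 ≈ 15872.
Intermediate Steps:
p = -89/12 (p = -89*1/12 = -89/12 ≈ -7.4167)
D(z, f) = -89/12 + z
15716 + D(163, 184) = 15716 + (-89/12 + 163) = 15716 + 1867/12 = 190459/12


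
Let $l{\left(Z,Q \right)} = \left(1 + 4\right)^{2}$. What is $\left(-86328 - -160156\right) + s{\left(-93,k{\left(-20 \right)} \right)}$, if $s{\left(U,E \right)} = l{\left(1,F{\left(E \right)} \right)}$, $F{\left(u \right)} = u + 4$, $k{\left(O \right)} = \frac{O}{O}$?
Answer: $73853$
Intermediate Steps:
$k{\left(O \right)} = 1$
$F{\left(u \right)} = 4 + u$
$l{\left(Z,Q \right)} = 25$ ($l{\left(Z,Q \right)} = 5^{2} = 25$)
$s{\left(U,E \right)} = 25$
$\left(-86328 - -160156\right) + s{\left(-93,k{\left(-20 \right)} \right)} = \left(-86328 - -160156\right) + 25 = \left(-86328 + 160156\right) + 25 = 73828 + 25 = 73853$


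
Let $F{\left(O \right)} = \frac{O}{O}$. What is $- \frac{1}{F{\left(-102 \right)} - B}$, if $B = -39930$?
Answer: $- \frac{1}{39931} \approx -2.5043 \cdot 10^{-5}$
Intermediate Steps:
$F{\left(O \right)} = 1$
$- \frac{1}{F{\left(-102 \right)} - B} = - \frac{1}{1 - -39930} = - \frac{1}{1 + 39930} = - \frac{1}{39931}$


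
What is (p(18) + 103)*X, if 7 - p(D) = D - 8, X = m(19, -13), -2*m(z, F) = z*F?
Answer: 12350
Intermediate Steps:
m(z, F) = -F*z/2 (m(z, F) = -z*F/2 = -F*z/2)
X = 247/2 (X = -½*(-13)*19 = 247/2 ≈ 123.50)
p(D) = 15 - D (p(D) = 7 - (D - 8) = 7 - (-8 + D) = 7 + (8 - D) = 15 - D)
(p(18) + 103)*X = ((15 - 1*18) + 103)*(247/2) = ((15 - 18) + 103)*(247/2) = (-3 + 103)*(247/2) = 100*(247/2) = 12350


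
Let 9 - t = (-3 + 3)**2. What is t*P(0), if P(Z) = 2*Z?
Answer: 0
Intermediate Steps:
t = 9 (t = 9 - (-3 + 3)**2 = 9 - 1*0**2 = 9 - 1*0 = 9 + 0 = 9)
t*P(0) = 9*(2*0) = 9*0 = 0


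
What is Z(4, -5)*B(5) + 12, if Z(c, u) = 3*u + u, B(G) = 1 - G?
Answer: 92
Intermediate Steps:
Z(c, u) = 4*u
Z(4, -5)*B(5) + 12 = (4*(-5))*(1 - 1*5) + 12 = -20*(1 - 5) + 12 = -20*(-4) + 12 = 80 + 12 = 92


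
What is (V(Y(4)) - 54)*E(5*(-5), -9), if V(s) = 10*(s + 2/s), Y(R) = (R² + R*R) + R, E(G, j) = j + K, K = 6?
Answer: -2759/3 ≈ -919.67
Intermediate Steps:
E(G, j) = 6 + j (E(G, j) = j + 6 = 6 + j)
Y(R) = R + 2*R² (Y(R) = (R² + R²) + R = 2*R² + R = R + 2*R²)
V(s) = 10*s + 20/s
(V(Y(4)) - 54)*E(5*(-5), -9) = ((10*(4*(1 + 2*4)) + 20/((4*(1 + 2*4)))) - 54)*(6 - 9) = ((10*(4*(1 + 8)) + 20/((4*(1 + 8)))) - 54)*(-3) = ((10*(4*9) + 20/((4*9))) - 54)*(-3) = ((10*36 + 20/36) - 54)*(-3) = ((360 + 20*(1/36)) - 54)*(-3) = ((360 + 5/9) - 54)*(-3) = (3245/9 - 54)*(-3) = (2759/9)*(-3) = -2759/3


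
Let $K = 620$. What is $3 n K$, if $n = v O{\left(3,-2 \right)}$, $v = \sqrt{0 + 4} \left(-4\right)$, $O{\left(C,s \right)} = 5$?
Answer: $-74400$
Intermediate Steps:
$v = -8$ ($v = \sqrt{4} \left(-4\right) = 2 \left(-4\right) = -8$)
$n = -40$ ($n = \left(-8\right) 5 = -40$)
$3 n K = 3 \left(-40\right) 620 = \left(-120\right) 620 = -74400$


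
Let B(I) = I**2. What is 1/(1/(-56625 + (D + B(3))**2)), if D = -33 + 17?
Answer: -56576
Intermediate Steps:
D = -16
1/(1/(-56625 + (D + B(3))**2)) = 1/(1/(-56625 + (-16 + 3**2)**2)) = 1/(1/(-56625 + (-16 + 9)**2)) = 1/(1/(-56625 + (-7)**2)) = 1/(1/(-56625 + 49)) = 1/(1/(-56576)) = 1/(-1/56576) = -56576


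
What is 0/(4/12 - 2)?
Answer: 0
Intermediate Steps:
0/(4/12 - 2) = 0/(4*(1/12) - 2) = 0/(⅓ - 2) = 0/(-5/3) = 0*(-⅗) = 0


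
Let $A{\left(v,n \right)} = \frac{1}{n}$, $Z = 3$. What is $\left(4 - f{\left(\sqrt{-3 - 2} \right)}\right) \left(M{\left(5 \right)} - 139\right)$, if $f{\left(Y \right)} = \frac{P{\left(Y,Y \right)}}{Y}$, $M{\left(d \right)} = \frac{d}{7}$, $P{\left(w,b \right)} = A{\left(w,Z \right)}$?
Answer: $- \frac{3872}{7} - \frac{968 i \sqrt{5}}{105} \approx -553.14 - 20.614 i$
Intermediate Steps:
$P{\left(w,b \right)} = \frac{1}{3}$
$M{\left(d \right)} = \frac{d}{7}$ ($M{\left(d \right)} = d \frac{1}{7} = \frac{d}{7}$)
$f{\left(Y \right)} = \frac{1}{3 Y}$
$\left(4 - f{\left(\sqrt{-3 - 2} \right)}\right) \left(M{\left(5 \right)} - 139\right) = \left(4 - \frac{1}{3 \sqrt{-3 - 2}}\right) \left(\frac{1}{7} \cdot 5 - 139\right) = \left(4 - \frac{1}{3 \sqrt{-5}}\right) \left(\frac{5}{7} - 139\right) = \left(4 - \frac{1}{3 i \sqrt{5}}\right) \left(- \frac{968}{7}\right) = \left(4 - \frac{\left(- \frac{1}{5}\right) i \sqrt{5}}{3}\right) \left(- \frac{968}{7}\right) = \left(4 - - \frac{i \sqrt{5}}{15}\right) \left(- \frac{968}{7}\right) = \left(4 + \frac{i \sqrt{5}}{15}\right) \left(- \frac{968}{7}\right) = - \frac{3872}{7} - \frac{968 i \sqrt{5}}{105}$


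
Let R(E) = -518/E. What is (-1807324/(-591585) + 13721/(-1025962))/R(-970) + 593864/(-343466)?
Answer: 21417548203011772051/5399231458809835038 ≈ 3.9668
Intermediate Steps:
(-1807324/(-591585) + 13721/(-1025962))/R(-970) + 593864/(-343466) = (-1807324/(-591585) + 13721/(-1025962))/((-518/(-970))) + 593864/(-343466) = (-1807324*(-1/591585) + 13721*(-1/1025962))/((-518*(-1/970))) + 593864*(-1/343466) = (1807324/591585 - 13721/1025962)/(259/485) - 296932/171733 = (1846128607903/606943729770)*(485/259) - 296932/171733 = 179074474966591/31439685202086 - 296932/171733 = 21417548203011772051/5399231458809835038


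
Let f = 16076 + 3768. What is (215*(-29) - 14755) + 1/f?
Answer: -416525559/19844 ≈ -20990.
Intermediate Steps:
f = 19844
(215*(-29) - 14755) + 1/f = (215*(-29) - 14755) + 1/19844 = (-6235 - 14755) + 1/19844 = -20990 + 1/19844 = -416525559/19844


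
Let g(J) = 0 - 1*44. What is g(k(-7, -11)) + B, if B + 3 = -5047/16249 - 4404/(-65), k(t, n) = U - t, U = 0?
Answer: 21591846/1056185 ≈ 20.443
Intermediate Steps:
k(t, n) = -t (k(t, n) = 0 - t = -t)
g(J) = -44 (g(J) = 0 - 44 = -44)
B = 68063986/1056185 (B = -3 + (-5047/16249 - 4404/(-65)) = -3 + (-5047*1/16249 - 4404*(-1/65)) = -3 + (-5047/16249 + 4404/65) = -3 + 71232541/1056185 = 68063986/1056185 ≈ 64.443)
g(k(-7, -11)) + B = -44 + 68063986/1056185 = 21591846/1056185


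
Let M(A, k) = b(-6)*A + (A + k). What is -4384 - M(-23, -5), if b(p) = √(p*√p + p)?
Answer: -4356 + 23*√(-6 - 6*I*√6) ≈ -4304.9 - 76.064*I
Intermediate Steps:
b(p) = √(p + p^(3/2)) (b(p) = √(p^(3/2) + p) = √(p + p^(3/2)))
M(A, k) = A + k + A*√(-6 - 6*I*√6) (M(A, k) = √(-6 + (-6)^(3/2))*A + (A + k) = √(-6 - 6*I*√6)*A + (A + k) = A*√(-6 - 6*I*√6) + (A + k) = A + k + A*√(-6 - 6*I*√6))
-4384 - M(-23, -5) = -4384 - (-23 - 5 - 23*√(-6 - 6*I*√6)) = -4384 - (-28 - 23*√(-6 - 6*I*√6)) = -4384 + (28 + 23*√(-6 - 6*I*√6)) = -4356 + 23*√(-6 - 6*I*√6)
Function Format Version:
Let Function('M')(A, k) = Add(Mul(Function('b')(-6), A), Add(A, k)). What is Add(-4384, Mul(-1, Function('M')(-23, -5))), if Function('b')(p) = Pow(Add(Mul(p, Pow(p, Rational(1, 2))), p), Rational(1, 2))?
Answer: Add(-4356, Mul(23, Pow(Add(-6, Mul(-6, I, Pow(6, Rational(1, 2)))), Rational(1, 2)))) ≈ Add(-4304.9, Mul(-76.064, I))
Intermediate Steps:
Function('b')(p) = Pow(Add(p, Pow(p, Rational(3, 2))), Rational(1, 2)) (Function('b')(p) = Pow(Add(Pow(p, Rational(3, 2)), p), Rational(1, 2)) = Pow(Add(p, Pow(p, Rational(3, 2))), Rational(1, 2)))
Function('M')(A, k) = Add(A, k, Mul(A, Pow(Add(-6, Mul(-6, I, Pow(6, Rational(1, 2)))), Rational(1, 2)))) (Function('M')(A, k) = Add(Mul(Pow(Add(-6, Pow(-6, Rational(3, 2))), Rational(1, 2)), A), Add(A, k)) = Add(Mul(Pow(Add(-6, Mul(-6, I, Pow(6, Rational(1, 2)))), Rational(1, 2)), A), Add(A, k)) = Add(Mul(A, Pow(Add(-6, Mul(-6, I, Pow(6, Rational(1, 2)))), Rational(1, 2))), Add(A, k)) = Add(A, k, Mul(A, Pow(Add(-6, Mul(-6, I, Pow(6, Rational(1, 2)))), Rational(1, 2)))))
Add(-4384, Mul(-1, Function('M')(-23, -5))) = Add(-4384, Mul(-1, Add(-23, -5, Mul(-23, Pow(Add(-6, Mul(-6, I, Pow(6, Rational(1, 2)))), Rational(1, 2)))))) = Add(-4384, Mul(-1, Add(-28, Mul(-23, Pow(Add(-6, Mul(-6, I, Pow(6, Rational(1, 2)))), Rational(1, 2)))))) = Add(-4384, Add(28, Mul(23, Pow(Add(-6, Mul(-6, I, Pow(6, Rational(1, 2)))), Rational(1, 2))))) = Add(-4356, Mul(23, Pow(Add(-6, Mul(-6, I, Pow(6, Rational(1, 2)))), Rational(1, 2))))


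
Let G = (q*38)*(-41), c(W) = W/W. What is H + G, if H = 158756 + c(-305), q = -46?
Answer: 230425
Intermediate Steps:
c(W) = 1
G = 71668 (G = -46*38*(-41) = -1748*(-41) = 71668)
H = 158757 (H = 158756 + 1 = 158757)
H + G = 158757 + 71668 = 230425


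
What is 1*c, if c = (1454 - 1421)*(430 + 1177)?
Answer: 53031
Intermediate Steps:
c = 53031 (c = 33*1607 = 53031)
1*c = 1*53031 = 53031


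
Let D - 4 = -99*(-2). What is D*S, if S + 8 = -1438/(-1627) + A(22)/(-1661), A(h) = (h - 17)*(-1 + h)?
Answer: -3919182386/2702447 ≈ -1450.2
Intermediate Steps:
D = 202 (D = 4 - 99*(-2) = 4 + 198 = 202)
A(h) = (-1 + h)*(-17 + h) (A(h) = (-17 + h)*(-1 + h) = (-1 + h)*(-17 + h))
S = -19401893/2702447 (S = -8 + (-1438/(-1627) + (17 + 22² - 18*22)/(-1661)) = -8 + (-1438*(-1/1627) + (17 + 484 - 396)*(-1/1661)) = -8 + (1438/1627 + 105*(-1/1661)) = -8 + (1438/1627 - 105/1661) = -8 + 2217683/2702447 = -19401893/2702447 ≈ -7.1794)
D*S = 202*(-19401893/2702447) = -3919182386/2702447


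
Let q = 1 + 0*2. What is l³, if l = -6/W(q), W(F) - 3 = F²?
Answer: -27/8 ≈ -3.3750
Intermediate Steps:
q = 1 (q = 1 + 0 = 1)
W(F) = 3 + F²
l = -3/2 (l = -6/(3 + 1²) = -6/(3 + 1) = -6/4 = -6*¼ = -3/2 ≈ -1.5000)
l³ = (-3/2)³ = -27/8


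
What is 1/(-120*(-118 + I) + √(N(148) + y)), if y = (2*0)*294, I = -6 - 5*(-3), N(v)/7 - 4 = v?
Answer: 1635/21385667 - √266/85542668 ≈ 7.6262e-5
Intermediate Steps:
N(v) = 28 + 7*v
I = 9 (I = -6 + 15 = 9)
y = 0 (y = 0*294 = 0)
1/(-120*(-118 + I) + √(N(148) + y)) = 1/(-120*(-118 + 9) + √((28 + 7*148) + 0)) = 1/(-120*(-109) + √((28 + 1036) + 0)) = 1/(13080 + √(1064 + 0)) = 1/(13080 + √1064) = 1/(13080 + 2*√266)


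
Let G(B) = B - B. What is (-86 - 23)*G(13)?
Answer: 0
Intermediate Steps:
G(B) = 0
(-86 - 23)*G(13) = (-86 - 23)*0 = -109*0 = 0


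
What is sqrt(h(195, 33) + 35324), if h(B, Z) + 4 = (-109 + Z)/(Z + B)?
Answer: sqrt(317877)/3 ≈ 187.94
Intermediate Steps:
h(B, Z) = -4 + (-109 + Z)/(B + Z) (h(B, Z) = -4 + (-109 + Z)/(Z + B) = -4 + (-109 + Z)/(B + Z))
sqrt(h(195, 33) + 35324) = sqrt((-109 - 4*195 - 3*33)/(195 + 33) + 35324) = sqrt((-109 - 780 - 99)/228 + 35324) = sqrt((1/228)*(-988) + 35324) = sqrt(-13/3 + 35324) = sqrt(105959/3) = sqrt(317877)/3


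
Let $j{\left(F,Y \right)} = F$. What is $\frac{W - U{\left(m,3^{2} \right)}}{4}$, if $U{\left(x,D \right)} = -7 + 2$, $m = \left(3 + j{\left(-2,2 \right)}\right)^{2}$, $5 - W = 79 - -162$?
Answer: $- \frac{231}{4} \approx -57.75$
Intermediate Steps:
$W = -236$ ($W = 5 - \left(79 - -162\right) = 5 - \left(79 + 162\right) = 5 - 241 = -236$)
$m = 1$ ($m = \left(3 - 2\right)^{2} = 1^{2} = 1$)
$U{\left(x,D \right)} = -5$
$\frac{W - U{\left(m,3^{2} \right)}}{4} = \frac{-236 - -5}{4} = \left(-236 + 5\right) \frac{1}{4} = \left(-231\right) \frac{1}{4} = - \frac{231}{4}$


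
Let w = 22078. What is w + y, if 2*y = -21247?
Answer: 22909/2 ≈ 11455.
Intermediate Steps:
y = -21247/2 (y = (½)*(-21247) = -21247/2 ≈ -10624.)
w + y = 22078 - 21247/2 = 22909/2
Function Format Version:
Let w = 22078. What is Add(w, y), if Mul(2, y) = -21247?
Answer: Rational(22909, 2) ≈ 11455.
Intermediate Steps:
y = Rational(-21247, 2) (y = Mul(Rational(1, 2), -21247) = Rational(-21247, 2) ≈ -10624.)
Add(w, y) = Add(22078, Rational(-21247, 2)) = Rational(22909, 2)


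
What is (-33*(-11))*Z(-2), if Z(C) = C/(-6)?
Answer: 121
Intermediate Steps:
Z(C) = -C/6 (Z(C) = C*(-⅙) = -C/6)
(-33*(-11))*Z(-2) = (-33*(-11))*(-⅙*(-2)) = 363*(⅓) = 121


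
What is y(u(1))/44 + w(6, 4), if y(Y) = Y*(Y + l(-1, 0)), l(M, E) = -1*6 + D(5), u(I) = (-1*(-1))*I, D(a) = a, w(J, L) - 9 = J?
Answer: 15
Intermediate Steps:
w(J, L) = 9 + J
u(I) = I (u(I) = 1*I = I)
l(M, E) = -1 (l(M, E) = -1*6 + 5 = -6 + 5 = -1)
y(Y) = Y*(-1 + Y) (y(Y) = Y*(Y - 1) = Y*(-1 + Y))
y(u(1))/44 + w(6, 4) = (1*(-1 + 1))/44 + (9 + 6) = (1*0)*(1/44) + 15 = 0*(1/44) + 15 = 0 + 15 = 15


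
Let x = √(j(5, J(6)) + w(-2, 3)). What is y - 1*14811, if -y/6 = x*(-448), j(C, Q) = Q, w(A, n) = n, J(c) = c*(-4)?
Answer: -14811 + 2688*I*√21 ≈ -14811.0 + 12318.0*I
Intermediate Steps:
J(c) = -4*c
x = I*√21 (x = √(-4*6 + 3) = √(-24 + 3) = √(-21) = I*√21 ≈ 4.5826*I)
y = 2688*I*√21 (y = -6*I*√21*(-448) = -(-2688)*I*√21 = 2688*I*√21 ≈ 12318.0*I)
y - 1*14811 = 2688*I*√21 - 1*14811 = 2688*I*√21 - 14811 = -14811 + 2688*I*√21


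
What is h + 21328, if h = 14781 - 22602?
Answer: 13507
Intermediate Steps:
h = -7821
h + 21328 = -7821 + 21328 = 13507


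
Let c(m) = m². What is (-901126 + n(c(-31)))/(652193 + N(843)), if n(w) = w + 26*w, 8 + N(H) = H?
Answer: -875179/653028 ≈ -1.3402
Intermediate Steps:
N(H) = -8 + H
n(w) = 27*w
(-901126 + n(c(-31)))/(652193 + N(843)) = (-901126 + 27*(-31)²)/(652193 + (-8 + 843)) = (-901126 + 27*961)/(652193 + 835) = (-901126 + 25947)/653028 = -875179*1/653028 = -875179/653028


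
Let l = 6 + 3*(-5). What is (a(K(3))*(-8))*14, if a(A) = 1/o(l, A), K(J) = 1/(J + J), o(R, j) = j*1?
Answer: -672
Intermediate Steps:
l = -9 (l = 6 - 15 = -9)
o(R, j) = j
K(J) = 1/(2*J)
a(A) = 1/A
(a(K(3))*(-8))*14 = (-8/((½)/3))*14 = (-8/((½)*(⅓)))*14 = (-8/(⅙))*14 = (6*(-8))*14 = -48*14 = -672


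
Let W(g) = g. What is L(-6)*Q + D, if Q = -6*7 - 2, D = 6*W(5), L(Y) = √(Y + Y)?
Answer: 30 - 88*I*√3 ≈ 30.0 - 152.42*I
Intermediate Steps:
L(Y) = √2*√Y (L(Y) = √(2*Y) = √2*√Y)
D = 30 (D = 6*5 = 30)
Q = -44 (Q = -42 - 2 = -44)
L(-6)*Q + D = (√2*√(-6))*(-44) + 30 = (√2*(I*√6))*(-44) + 30 = (2*I*√3)*(-44) + 30 = -88*I*√3 + 30 = 30 - 88*I*√3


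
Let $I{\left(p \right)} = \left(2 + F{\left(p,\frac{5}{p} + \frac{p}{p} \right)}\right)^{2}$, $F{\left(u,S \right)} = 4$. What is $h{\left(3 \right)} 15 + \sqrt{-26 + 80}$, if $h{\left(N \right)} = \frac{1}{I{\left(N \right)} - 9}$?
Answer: $\frac{5}{9} + 3 \sqrt{6} \approx 7.904$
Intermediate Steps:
$I{\left(p \right)} = 36$ ($I{\left(p \right)} = \left(2 + 4\right)^{2} = 6^{2} = 36$)
$h{\left(N \right)} = \frac{1}{27}$ ($h{\left(N \right)} = \frac{1}{36 - 9} = \frac{1}{27}$)
$h{\left(3 \right)} 15 + \sqrt{-26 + 80} = \frac{1}{27} \cdot 15 + \sqrt{-26 + 80} = \frac{5}{9} + \sqrt{54} = \frac{5}{9} + 3 \sqrt{6}$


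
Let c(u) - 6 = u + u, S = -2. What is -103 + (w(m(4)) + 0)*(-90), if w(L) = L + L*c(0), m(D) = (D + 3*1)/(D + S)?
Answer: -2308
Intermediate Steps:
c(u) = 6 + 2*u (c(u) = 6 + (u + u) = 6 + 2*u)
m(D) = (3 + D)/(-2 + D) (m(D) = (D + 3*1)/(D - 2) = (D + 3)/(-2 + D) = (3 + D)/(-2 + D))
w(L) = 7*L (w(L) = L + L*(6 + 2*0) = L + L*(6 + 0) = L + L*6 = L + 6*L = 7*L)
-103 + (w(m(4)) + 0)*(-90) = -103 + (7*((3 + 4)/(-2 + 4)) + 0)*(-90) = -103 + (7*(7/2) + 0)*(-90) = -103 + (49/2 + 0)*(-90) = -103 + (49/2)*(-90) = -103 - 2205 = -2308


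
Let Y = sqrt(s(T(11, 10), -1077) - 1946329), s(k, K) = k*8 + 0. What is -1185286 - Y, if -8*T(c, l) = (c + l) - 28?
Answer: -1185286 - 3*I*sqrt(216258) ≈ -1.1853e+6 - 1395.1*I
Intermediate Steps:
T(c, l) = 7/2 - c/8 - l/8 (T(c, l) = -((c + l) - 28)/8 = -(-28 + c + l)/8 = 7/2 - c/8 - l/8)
s(k, K) = 8*k (s(k, K) = 8*k + 0 = 8*k)
Y = 3*I*sqrt(216258) (Y = sqrt(8*(7/2 - 1/8*11 - 1/8*10) - 1946329) = sqrt(8*(7/2 - 11/8 - 5/4) - 1946329) = sqrt(8*(7/8) - 1946329) = sqrt(7 - 1946329) = sqrt(-1946322) = 3*I*sqrt(216258) ≈ 1395.1*I)
-1185286 - Y = -1185286 - 3*I*sqrt(216258)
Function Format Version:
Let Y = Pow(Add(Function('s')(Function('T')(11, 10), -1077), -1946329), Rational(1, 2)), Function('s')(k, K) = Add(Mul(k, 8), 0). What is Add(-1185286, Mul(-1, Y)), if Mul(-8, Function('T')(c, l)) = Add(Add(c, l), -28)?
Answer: Add(-1185286, Mul(-3, I, Pow(216258, Rational(1, 2)))) ≈ Add(-1.1853e+6, Mul(-1395.1, I))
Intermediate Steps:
Function('T')(c, l) = Add(Rational(7, 2), Mul(Rational(-1, 8), c), Mul(Rational(-1, 8), l)) (Function('T')(c, l) = Mul(Rational(-1, 8), Add(Add(c, l), -28)) = Mul(Rational(-1, 8), Add(-28, c, l)) = Add(Rational(7, 2), Mul(Rational(-1, 8), c), Mul(Rational(-1, 8), l)))
Function('s')(k, K) = Mul(8, k) (Function('s')(k, K) = Add(Mul(8, k), 0) = Mul(8, k))
Y = Mul(3, I, Pow(216258, Rational(1, 2))) (Y = Pow(Add(Mul(8, Add(Rational(7, 2), Mul(Rational(-1, 8), 11), Mul(Rational(-1, 8), 10))), -1946329), Rational(1, 2)) = Pow(Add(Mul(8, Add(Rational(7, 2), Rational(-11, 8), Rational(-5, 4))), -1946329), Rational(1, 2)) = Pow(Add(Mul(8, Rational(7, 8)), -1946329), Rational(1, 2)) = Pow(Add(7, -1946329), Rational(1, 2)) = Pow(-1946322, Rational(1, 2)) = Mul(3, I, Pow(216258, Rational(1, 2))) ≈ Mul(1395.1, I))
Add(-1185286, Mul(-1, Y)) = Add(-1185286, Mul(-1, Mul(3, I, Pow(216258, Rational(1, 2))))) = Add(-1185286, Mul(-3, I, Pow(216258, Rational(1, 2))))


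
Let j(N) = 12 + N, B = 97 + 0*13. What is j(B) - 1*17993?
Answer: -17884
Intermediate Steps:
B = 97 (B = 97 + 0 = 97)
j(B) - 1*17993 = (12 + 97) - 1*17993 = 109 - 17993 = -17884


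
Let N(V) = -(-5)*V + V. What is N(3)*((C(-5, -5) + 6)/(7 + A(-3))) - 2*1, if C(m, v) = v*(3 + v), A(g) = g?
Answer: 70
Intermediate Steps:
N(V) = 6*V (N(V) = 5*V + V = 6*V)
N(3)*((C(-5, -5) + 6)/(7 + A(-3))) - 2*1 = (6*3)*((-5*(3 - 5) + 6)/(7 - 3)) - 2*1 = 18*((-5*(-2) + 6)/4) - 2 = 18*((10 + 6)*(¼)) - 2 = 18*(16*(¼)) - 2 = 18*4 - 2 = 72 - 2 = 70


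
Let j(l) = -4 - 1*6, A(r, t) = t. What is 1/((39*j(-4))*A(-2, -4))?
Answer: 1/1560 ≈ 0.00064103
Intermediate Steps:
j(l) = -10 (j(l) = -4 - 6 = -10)
1/((39*j(-4))*A(-2, -4)) = 1/((39*(-10))*(-4)) = 1/(-390*(-4)) = 1/1560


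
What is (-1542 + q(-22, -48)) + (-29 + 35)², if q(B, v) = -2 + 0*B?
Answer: -1508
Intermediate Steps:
q(B, v) = -2 (q(B, v) = -2 + 0 = -2)
(-1542 + q(-22, -48)) + (-29 + 35)² = (-1542 - 2) + (-29 + 35)² = -1544 + 6² = -1544 + 36 = -1508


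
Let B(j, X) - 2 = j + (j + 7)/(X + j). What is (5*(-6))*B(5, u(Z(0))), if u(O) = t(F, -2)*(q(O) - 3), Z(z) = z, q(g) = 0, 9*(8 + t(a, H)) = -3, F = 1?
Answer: -222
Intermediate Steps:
t(a, H) = -25/3 (t(a, H) = -8 + (⅑)*(-3) = -8 - ⅓ = -25/3)
u(O) = 25 (u(O) = -25*(0 - 3)/3 = -25/3*(-3) = 25)
B(j, X) = 2 + j + (7 + j)/(X + j) (B(j, X) = 2 + (j + (j + 7)/(X + j)) = 2 + (j + (7 + j)/(X + j)) = 2 + j + (7 + j)/(X + j))
(5*(-6))*B(5, u(Z(0))) = (5*(-6))*((7 + 5² + 2*25 + 3*5 + 25*5)/(25 + 5)) = -30*(7 + 25 + 50 + 15 + 125)/30 = -222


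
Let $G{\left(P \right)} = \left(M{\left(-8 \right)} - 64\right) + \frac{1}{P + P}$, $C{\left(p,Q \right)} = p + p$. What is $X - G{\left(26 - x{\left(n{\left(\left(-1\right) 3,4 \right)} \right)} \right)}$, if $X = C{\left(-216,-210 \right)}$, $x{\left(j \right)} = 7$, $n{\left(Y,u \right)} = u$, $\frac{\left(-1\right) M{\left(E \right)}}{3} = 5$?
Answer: $- \frac{13415}{38} \approx -353.03$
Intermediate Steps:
$M{\left(E \right)} = -15$ ($M{\left(E \right)} = \left(-3\right) 5 = -15$)
$C{\left(p,Q \right)} = 2 p$
$G{\left(P \right)} = -79 + \frac{1}{2 P}$ ($G{\left(P \right)} = \left(-15 - 64\right) + \frac{1}{P + P} = -79 + \frac{1}{2 P}$)
$X = -432$ ($X = 2 \left(-216\right) = -432$)
$X - G{\left(26 - x{\left(n{\left(\left(-1\right) 3,4 \right)} \right)} \right)} = -432 - \left(-79 + \frac{1}{2 \left(26 - 7\right)}\right) = -432 - \left(-79 + \frac{1}{2 \cdot 19}\right) = -432 - \left(-79 + \frac{1}{2} \cdot \frac{1}{19}\right) = -432 - \left(-79 + \frac{1}{38}\right) = -432 - - \frac{3001}{38} = -432 + \frac{3001}{38} = - \frac{13415}{38}$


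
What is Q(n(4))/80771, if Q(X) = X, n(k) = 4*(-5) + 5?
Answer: -15/80771 ≈ -0.00018571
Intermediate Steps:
n(k) = -15 (n(k) = -20 + 5 = -15)
Q(n(4))/80771 = -15/80771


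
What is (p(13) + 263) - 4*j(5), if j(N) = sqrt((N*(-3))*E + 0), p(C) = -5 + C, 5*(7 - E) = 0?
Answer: 271 - 4*I*sqrt(105) ≈ 271.0 - 40.988*I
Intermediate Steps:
E = 7 (E = 7 - 1/5*0 = 7 + 0 = 7)
j(N) = sqrt(21)*sqrt(-N) (j(N) = sqrt((N*(-3))*7 + 0) = sqrt(-3*N*7 + 0) = sqrt(-21*N + 0) = sqrt(-21*N) = sqrt(21)*sqrt(-N))
(p(13) + 263) - 4*j(5) = ((-5 + 13) + 263) - 4*sqrt(21)*sqrt(-1*5) = (8 + 263) - 4*sqrt(21)*sqrt(-5) = 271 - 4*sqrt(21)*I*sqrt(5) = 271 - 4*I*sqrt(105)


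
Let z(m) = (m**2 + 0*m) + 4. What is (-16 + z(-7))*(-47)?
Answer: -1739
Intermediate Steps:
z(m) = 4 + m**2 (z(m) = (m**2 + 0) + 4 = m**2 + 4 = 4 + m**2)
(-16 + z(-7))*(-47) = (-16 + (4 + (-7)**2))*(-47) = (-16 + (4 + 49))*(-47) = (-16 + 53)*(-47) = 37*(-47) = -1739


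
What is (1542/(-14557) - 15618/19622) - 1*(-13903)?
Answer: 1985479957306/142818727 ≈ 13902.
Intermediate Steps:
(1542/(-14557) - 15618/19622) - 1*(-13903) = (1542*(-1/14557) - 15618*1/19622) + 13903 = (-1542/14557 - 7809/9811) + 13903 = -128804175/142818727 + 13903 = 1985479957306/142818727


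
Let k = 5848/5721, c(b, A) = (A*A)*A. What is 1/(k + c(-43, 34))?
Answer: 5721/224864032 ≈ 2.5442e-5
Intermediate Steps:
c(b, A) = A³ (c(b, A) = A²*A = A³)
k = 5848/5721 (k = 5848*(1/5721) = 5848/5721 ≈ 1.0222)
1/(k + c(-43, 34)) = 1/(5848/5721 + 34³) = 1/(5848/5721 + 39304) = 1/(224864032/5721) = 5721/224864032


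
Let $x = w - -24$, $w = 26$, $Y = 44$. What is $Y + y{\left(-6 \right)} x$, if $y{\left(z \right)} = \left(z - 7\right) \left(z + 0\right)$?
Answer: $3944$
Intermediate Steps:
$y{\left(z \right)} = z \left(-7 + z\right)$ ($y{\left(z \right)} = \left(-7 + z\right) z = z \left(-7 + z\right)$)
$x = 50$ ($x = 26 - -24 = 26 + 24 = 50$)
$Y + y{\left(-6 \right)} x = 44 + - 6 \left(-7 - 6\right) 50 = 44 + \left(-6\right) \left(-13\right) 50 = 44 + 78 \cdot 50 = 44 + 3900 = 3944$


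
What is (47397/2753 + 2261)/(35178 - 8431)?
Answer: 895990/10519213 ≈ 0.085176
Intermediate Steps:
(47397/2753 + 2261)/(35178 - 8431) = (47397*(1/2753) + 2261)/26747 = (47397/2753 + 2261)*(1/26747) = (6271930/2753)*(1/26747) = 895990/10519213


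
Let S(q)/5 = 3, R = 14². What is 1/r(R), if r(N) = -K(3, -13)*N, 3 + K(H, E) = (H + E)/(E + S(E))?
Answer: 1/1568 ≈ 0.00063775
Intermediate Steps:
R = 196
S(q) = 15 (S(q) = 5*3 = 15)
K(H, E) = -3 + (E + H)/(15 + E) (K(H, E) = -3 + (H + E)/(E + 15) = -3 + (E + H)/(15 + E))
r(N) = 8*N (r(N) = -(-45 + 3 - 2*(-13))/(15 - 13)*N = -(-45 + 3 + 26)/2*N = -(½)*(-16)*N = -(-8)*N = 8*N)
1/r(R) = 1/(8*196) = 1/1568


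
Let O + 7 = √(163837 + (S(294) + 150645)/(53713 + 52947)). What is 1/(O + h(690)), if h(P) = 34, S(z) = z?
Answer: -2879820/17397250219 + 2*√465971017897735/17397250219 ≈ 0.0023161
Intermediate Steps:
O = -7 + √465971017897735/53330 (O = -7 + √(163837 + (294 + 150645)/(53713 + 52947)) = -7 + √(163837 + 150939/106660) = -7 + √(17475005359/106660) = -7 + √465971017897735/53330 ≈ 397.77)
1/(O + h(690)) = 1/((-7 + √465971017897735/53330) + 34) = 1/(27 + √465971017897735/53330)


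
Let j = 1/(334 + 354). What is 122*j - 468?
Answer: -160931/344 ≈ -467.82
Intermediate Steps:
j = 1/688 ≈ 0.0014535
122*j - 468 = 122*(1/688) - 468 = 61/344 - 468 = -160931/344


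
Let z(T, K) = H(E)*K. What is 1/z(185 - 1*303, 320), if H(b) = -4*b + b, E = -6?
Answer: 1/5760 ≈ 0.00017361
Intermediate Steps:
H(b) = -3*b
z(T, K) = 18*K (z(T, K) = (-3*(-6))*K = 18*K)
1/z(185 - 1*303, 320) = 1/(18*320) = 1/5760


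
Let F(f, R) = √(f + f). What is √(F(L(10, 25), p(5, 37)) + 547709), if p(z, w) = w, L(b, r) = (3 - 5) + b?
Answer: 3*√60857 ≈ 740.08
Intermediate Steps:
L(b, r) = -2 + b
F(f, R) = √2*√f (F(f, R) = √(2*f) = √2*√f)
√(F(L(10, 25), p(5, 37)) + 547709) = √(√2*√(-2 + 10) + 547709) = √(√2*√8 + 547709) = √(√2*(2*√2) + 547709) = √(4 + 547709) = √547713 = 3*√60857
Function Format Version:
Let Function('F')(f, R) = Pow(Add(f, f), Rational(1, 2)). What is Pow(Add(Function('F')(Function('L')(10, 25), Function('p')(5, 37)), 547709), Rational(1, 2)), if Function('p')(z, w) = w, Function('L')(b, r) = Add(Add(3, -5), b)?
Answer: Mul(3, Pow(60857, Rational(1, 2))) ≈ 740.08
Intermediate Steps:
Function('L')(b, r) = Add(-2, b)
Function('F')(f, R) = Mul(Pow(2, Rational(1, 2)), Pow(f, Rational(1, 2))) (Function('F')(f, R) = Pow(Mul(2, f), Rational(1, 2)) = Mul(Pow(2, Rational(1, 2)), Pow(f, Rational(1, 2))))
Pow(Add(Function('F')(Function('L')(10, 25), Function('p')(5, 37)), 547709), Rational(1, 2)) = Pow(Add(Mul(Pow(2, Rational(1, 2)), Pow(Add(-2, 10), Rational(1, 2))), 547709), Rational(1, 2)) = Pow(Add(Mul(Pow(2, Rational(1, 2)), Pow(8, Rational(1, 2))), 547709), Rational(1, 2)) = Pow(Add(Mul(Pow(2, Rational(1, 2)), Mul(2, Pow(2, Rational(1, 2)))), 547709), Rational(1, 2)) = Pow(Add(4, 547709), Rational(1, 2)) = Pow(547713, Rational(1, 2)) = Mul(3, Pow(60857, Rational(1, 2)))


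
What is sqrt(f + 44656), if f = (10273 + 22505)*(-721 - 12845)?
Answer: 2*I*sqrt(111155423) ≈ 21086.0*I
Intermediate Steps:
f = -444666348 (f = 32778*(-13566) = -444666348)
sqrt(f + 44656) = sqrt(-444666348 + 44656) = sqrt(-444621692) = 2*I*sqrt(111155423)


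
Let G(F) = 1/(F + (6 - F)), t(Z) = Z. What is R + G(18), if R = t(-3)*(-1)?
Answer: 19/6 ≈ 3.1667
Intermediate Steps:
R = 3 (R = -3*(-1) = 3)
G(F) = ⅙ (G(F) = 1/6 = ⅙)
R + G(18) = 3 + ⅙ = 19/6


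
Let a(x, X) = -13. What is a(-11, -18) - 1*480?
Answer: -493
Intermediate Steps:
a(-11, -18) - 1*480 = -13 - 1*480 = -13 - 480 = -493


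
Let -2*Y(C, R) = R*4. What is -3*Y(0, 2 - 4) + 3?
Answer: -9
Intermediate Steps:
Y(C, R) = -2*R (Y(C, R) = -R*4/2 = -2*R)
-3*Y(0, 2 - 4) + 3 = -(-6)*(2 - 4) + 3 = -(-6)*(-2) + 3 = -3*4 + 3 = -12 + 3 = -9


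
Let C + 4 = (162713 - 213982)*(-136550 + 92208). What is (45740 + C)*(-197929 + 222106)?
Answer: 54964372200918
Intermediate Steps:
C = 2273369994 (C = -4 + (162713 - 213982)*(-136550 + 92208) = -4 - 51269*(-44342) = -4 + 2273369998 = 2273369994)
(45740 + C)*(-197929 + 222106) = (45740 + 2273369994)*(-197929 + 222106) = 2273415734*24177 = 54964372200918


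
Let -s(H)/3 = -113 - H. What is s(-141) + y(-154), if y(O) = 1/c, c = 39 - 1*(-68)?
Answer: -8987/107 ≈ -83.991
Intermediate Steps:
c = 107 (c = 39 + 68 = 107)
y(O) = 1/107
s(H) = 339 + 3*H (s(H) = -3*(-113 - H) = 339 + 3*H)
s(-141) + y(-154) = (339 + 3*(-141)) + 1/107 = (339 - 423) + 1/107 = -84 + 1/107 = -8987/107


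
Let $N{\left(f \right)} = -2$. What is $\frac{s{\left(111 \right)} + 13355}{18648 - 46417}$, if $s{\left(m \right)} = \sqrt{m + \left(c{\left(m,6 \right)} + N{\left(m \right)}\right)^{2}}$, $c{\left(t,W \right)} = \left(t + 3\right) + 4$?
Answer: $- \frac{13355}{27769} - \frac{\sqrt{13567}}{27769} \approx -0.48513$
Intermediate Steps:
$c{\left(t,W \right)} = 7 + t$ ($c{\left(t,W \right)} = \left(3 + t\right) + 4 = 7 + t$)
$s{\left(m \right)} = \sqrt{m + \left(5 + m\right)^{2}}$ ($s{\left(m \right)} = \sqrt{m + \left(\left(7 + m\right) - 2\right)^{2}} = \sqrt{m + \left(5 + m\right)^{2}}$)
$\frac{s{\left(111 \right)} + 13355}{18648 - 46417} = \frac{\sqrt{111 + \left(5 + 111\right)^{2}} + 13355}{18648 - 46417} = \frac{\sqrt{111 + 116^{2}} + 13355}{-27769} = \left(\sqrt{111 + 13456} + 13355\right) \left(- \frac{1}{27769}\right) = \left(\sqrt{13567} + 13355\right) \left(- \frac{1}{27769}\right) = \left(13355 + \sqrt{13567}\right) \left(- \frac{1}{27769}\right) = - \frac{13355}{27769} - \frac{\sqrt{13567}}{27769}$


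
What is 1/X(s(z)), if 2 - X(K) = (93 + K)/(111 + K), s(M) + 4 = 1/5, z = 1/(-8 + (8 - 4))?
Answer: 268/313 ≈ 0.85623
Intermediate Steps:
z = -¼ (z = 1/(-8 + 4) = 1/(-4) = -¼ ≈ -0.25000)
s(M) = -19/5 (s(M) = -4 + 1/5 = -4 + ⅕ = -19/5)
X(K) = 2 - (93 + K)/(111 + K)
1/X(s(z)) = 1/((129 - 19/5)/(111 - 19/5)) = 1/((626/5)/(536/5)) = 1/((5/536)*(626/5)) = 1/(313/268) = 268/313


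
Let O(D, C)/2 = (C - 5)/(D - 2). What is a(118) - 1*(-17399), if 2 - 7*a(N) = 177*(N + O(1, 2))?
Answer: 99847/7 ≈ 14264.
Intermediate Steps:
O(D, C) = 2*(-5 + C)/(-2 + D) (O(D, C) = 2*((C - 5)/(D - 2)) = 2*((-5 + C)/(-2 + D)) = 2*(-5 + C)/(-2 + D))
a(N) = -1060/7 - 177*N/7 (a(N) = 2/7 - 177*(N + 2*(-5 + 2)/(-2 + 1))/7 = 2/7 - 177*(N + 2*(-3)/(-1))/7 = 2/7 - 177*(N + 2*(-1)*(-3))/7 = 2/7 - 177*(N + 6)/7 = 2/7 - 177*(6 + N)/7 = 2/7 - (1062 + 177*N)/7 = 2/7 + (-1062/7 - 177*N/7) = -1060/7 - 177*N/7)
a(118) - 1*(-17399) = (-1060/7 - 177/7*118) - 1*(-17399) = (-1060/7 - 20886/7) + 17399 = -21946/7 + 17399 = 99847/7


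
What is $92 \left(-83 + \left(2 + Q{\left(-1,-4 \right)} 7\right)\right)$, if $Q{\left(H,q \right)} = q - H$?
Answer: $-9384$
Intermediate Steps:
$92 \left(-83 + \left(2 + Q{\left(-1,-4 \right)} 7\right)\right) = 92 \left(-83 + \left(2 + \left(-4 - -1\right) 7\right)\right) = 92 \left(-83 + \left(2 + \left(-4 + 1\right) 7\right)\right) = 92 \left(-83 + \left(2 - 21\right)\right) = 92 \left(-83 - 19\right) = 92 \left(-102\right) = -9384$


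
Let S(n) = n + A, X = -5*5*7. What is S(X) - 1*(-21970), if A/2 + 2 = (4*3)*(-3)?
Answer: 21719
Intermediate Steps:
A = -76 (A = -4 + 2*((4*3)*(-3)) = -4 + 2*(12*(-3)) = -4 + 2*(-36) = -4 - 72 = -76)
X = -175 (X = -25*7 = -175)
S(n) = -76 + n (S(n) = n - 76 = -76 + n)
S(X) - 1*(-21970) = (-76 - 175) - 1*(-21970) = -251 + 21970 = 21719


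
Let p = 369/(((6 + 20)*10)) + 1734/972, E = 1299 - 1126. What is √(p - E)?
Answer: I*√232434865/1170 ≈ 13.031*I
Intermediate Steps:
E = 173
p = 67459/21060 (p = 369/((26*10)) + 1734*(1/972) = 369/260 + 289/162 = 67459/21060 ≈ 3.2032)
√(p - E) = √(67459/21060 - 1*173) = √(67459/21060 - 173) = √(-3575921/21060) = I*√232434865/1170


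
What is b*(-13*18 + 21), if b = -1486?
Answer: 316518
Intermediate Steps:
b*(-13*18 + 21) = -1486*(-13*18 + 21) = -1486*(-234 + 21) = -1486*(-213) = 316518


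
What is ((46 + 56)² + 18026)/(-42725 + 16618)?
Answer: -28430/26107 ≈ -1.0890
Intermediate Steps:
((46 + 56)² + 18026)/(-42725 + 16618) = (102² + 18026)/(-26107) = (10404 + 18026)*(-1/26107) = 28430*(-1/26107) = -28430/26107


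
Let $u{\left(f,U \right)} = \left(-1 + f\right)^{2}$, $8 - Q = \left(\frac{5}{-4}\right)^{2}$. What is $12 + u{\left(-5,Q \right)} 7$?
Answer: $264$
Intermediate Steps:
$Q = \frac{103}{16}$ ($Q = 8 - \left(\frac{5}{-4}\right)^{2} = 8 - \left(5 \left(- \frac{1}{4}\right)\right)^{2} = 8 - \left(- \frac{5}{4}\right)^{2} = 8 - \frac{25}{16} = \frac{103}{16} \approx 6.4375$)
$12 + u{\left(-5,Q \right)} 7 = 12 + \left(-1 - 5\right)^{2} \cdot 7 = 12 + \left(-6\right)^{2} \cdot 7 = 12 + 36 \cdot 7 = 12 + 252 = 264$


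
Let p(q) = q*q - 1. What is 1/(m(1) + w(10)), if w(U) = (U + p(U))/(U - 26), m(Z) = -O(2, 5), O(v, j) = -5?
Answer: -16/29 ≈ -0.55172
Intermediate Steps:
p(q) = -1 + q² (p(q) = q² - 1 = -1 + q²)
m(Z) = 5 (m(Z) = -1*(-5) = 5)
w(U) = (-1 + U + U²)/(-26 + U) (w(U) = (U + (-1 + U²))/(U - 26) = (-1 + U + U²)/(-26 + U))
1/(m(1) + w(10)) = 1/(5 + (-1 + 10 + 10²)/(-26 + 10)) = 1/(5 + (-1 + 10 + 100)/(-16)) = 1/(5 - 1/16*109) = 1/(5 - 109/16) = 1/(-29/16) = -16/29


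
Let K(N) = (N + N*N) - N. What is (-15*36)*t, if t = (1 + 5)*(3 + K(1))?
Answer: -12960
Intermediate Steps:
K(N) = N**2 (K(N) = (N + N**2) - N = N**2)
t = 24 (t = (1 + 5)*(3 + 1**2) = 6*(3 + 1) = 6*4 = 24)
(-15*36)*t = -15*36*24 = -540*24 = -12960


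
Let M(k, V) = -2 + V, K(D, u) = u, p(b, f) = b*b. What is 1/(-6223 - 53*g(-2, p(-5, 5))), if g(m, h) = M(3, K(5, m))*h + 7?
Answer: -1/1294 ≈ -0.00077280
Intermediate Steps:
p(b, f) = b**2
g(m, h) = 7 + h*(-2 + m) (g(m, h) = (-2 + m)*h + 7 = h*(-2 + m) + 7 = 7 + h*(-2 + m))
1/(-6223 - 53*g(-2, p(-5, 5))) = 1/(-6223 - 53*(7 + (-5)**2*(-2 - 2))) = 1/(-6223 - 53*(7 + 25*(-4))) = 1/(-6223 - 53*(7 - 100)) = 1/(-6223 - 53*(-93)) = 1/(-6223 + 4929) = 1/(-1294) = -1/1294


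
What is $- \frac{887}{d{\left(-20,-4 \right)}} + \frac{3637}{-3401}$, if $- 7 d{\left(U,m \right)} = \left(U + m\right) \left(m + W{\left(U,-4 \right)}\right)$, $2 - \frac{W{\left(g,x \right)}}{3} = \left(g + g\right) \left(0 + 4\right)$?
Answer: $- \frac{63189625}{39342768} \approx -1.6061$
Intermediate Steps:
$W{\left(g,x \right)} = 6 - 24 g$ ($W{\left(g,x \right)} = 6 - 3 \left(g + g\right) \left(0 + 4\right) = 6 - 3 \cdot 2 g 4 = 6 - 3 \cdot 8 g = 6 - 24 g$)
$d{\left(U,m \right)} = - \frac{\left(U + m\right) \left(6 + m - 24 U\right)}{7}$ ($d{\left(U,m \right)} = - \frac{\left(U + m\right) \left(m - \left(-6 + 24 U\right)\right)}{7} = - \frac{\left(U + m\right) \left(6 + m - 24 U\right)}{7}$)
$- \frac{887}{d{\left(-20,-4 \right)}} + \frac{3637}{-3401} = - \frac{887}{\left(- \frac{6}{7}\right) \left(-20\right) - - \frac{24}{7} - \frac{\left(-4\right)^{2}}{7} + \frac{24 \left(-20\right)^{2}}{7} + \frac{23}{7} \left(-20\right) \left(-4\right)} + \frac{3637}{-3401} = - \frac{887}{\frac{120}{7} + \frac{24}{7} - \frac{16}{7} + \frac{24}{7} \cdot 400 + \frac{1840}{7}} + 3637 \left(- \frac{1}{3401}\right) = - \frac{887}{\frac{120}{7} + \frac{24}{7} - \frac{16}{7} + \frac{9600}{7} + \frac{1840}{7}} - \frac{3637}{3401} = - \frac{887}{\frac{11568}{7}} - \frac{3637}{3401} = \left(-887\right) \frac{7}{11568} - \frac{3637}{3401} = - \frac{6209}{11568} - \frac{3637}{3401} = - \frac{63189625}{39342768}$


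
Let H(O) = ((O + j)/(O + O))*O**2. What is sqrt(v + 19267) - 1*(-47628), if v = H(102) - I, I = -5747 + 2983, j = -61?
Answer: 47628 + sqrt(24122) ≈ 47783.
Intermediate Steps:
I = -2764
H(O) = O*(-61 + O)/2 (H(O) = ((O - 61)/(O + O))*O**2 = ((-61 + O)/((2*O)))*O**2 = ((-61 + O)*(1/(2*O)))*O**2 = ((-61 + O)/(2*O))*O**2 = O*(-61 + O)/2)
v = 4855 (v = (1/2)*102*(-61 + 102) - 1*(-2764) = (1/2)*102*41 + 2764 = 2091 + 2764 = 4855)
sqrt(v + 19267) - 1*(-47628) = sqrt(4855 + 19267) - 1*(-47628) = sqrt(24122) + 47628 = 47628 + sqrt(24122)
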